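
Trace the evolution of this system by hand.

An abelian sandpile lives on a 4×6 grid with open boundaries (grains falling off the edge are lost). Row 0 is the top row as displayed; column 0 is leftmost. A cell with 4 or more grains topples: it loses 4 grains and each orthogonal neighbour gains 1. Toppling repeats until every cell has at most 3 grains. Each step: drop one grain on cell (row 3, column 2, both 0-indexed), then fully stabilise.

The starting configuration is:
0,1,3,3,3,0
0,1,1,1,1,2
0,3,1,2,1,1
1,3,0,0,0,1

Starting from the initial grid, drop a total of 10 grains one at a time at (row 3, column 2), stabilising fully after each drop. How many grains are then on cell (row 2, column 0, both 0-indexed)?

step 0: 0,1,3,3,3,0
0,1,1,1,1,2
0,3,1,2,1,1
1,3,0,0,0,1
step 1: 0,1,3,3,3,0
0,1,1,1,1,2
0,3,1,2,1,1
1,3,1,0,0,1
step 2: 0,1,3,3,3,0
0,1,1,1,1,2
0,3,1,2,1,1
1,3,2,0,0,1
step 3: 0,1,3,3,3,0
0,1,1,1,1,2
0,3,1,2,1,1
1,3,3,0,0,1
step 4: 0,1,3,3,3,0
0,2,1,1,1,2
1,0,3,2,1,1
2,1,1,1,0,1
step 5: 0,1,3,3,3,0
0,2,1,1,1,2
1,0,3,2,1,1
2,1,2,1,0,1
step 6: 0,1,3,3,3,0
0,2,1,1,1,2
1,0,3,2,1,1
2,1,3,1,0,1
step 7: 0,1,3,3,3,0
0,2,2,1,1,2
1,1,0,3,1,1
2,2,1,2,0,1
step 8: 0,1,3,3,3,0
0,2,2,1,1,2
1,1,0,3,1,1
2,2,2,2,0,1
step 9: 0,1,3,3,3,0
0,2,2,1,1,2
1,1,0,3,1,1
2,2,3,2,0,1
step 10: 0,1,3,3,3,0
0,2,2,1,1,2
1,1,1,3,1,1
2,3,0,3,0,1

1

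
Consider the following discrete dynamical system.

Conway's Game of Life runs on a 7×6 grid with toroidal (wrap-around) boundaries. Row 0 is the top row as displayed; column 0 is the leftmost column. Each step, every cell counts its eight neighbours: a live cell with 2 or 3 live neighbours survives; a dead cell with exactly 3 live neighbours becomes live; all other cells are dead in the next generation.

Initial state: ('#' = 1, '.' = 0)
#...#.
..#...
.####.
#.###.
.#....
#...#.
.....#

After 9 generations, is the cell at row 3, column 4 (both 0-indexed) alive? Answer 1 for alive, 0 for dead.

t=0: #...#.
..#...
.####.
#.###.
.#....
#...#.
.....#
t=1: .....#
..#.##
....##
#...##
###.#.
#....#
#...#.
t=2: #..#..
#..#..
......
......
...##.
...##.
#...#.
t=3: ##.##.
......
......
......
...##.
......
....#.
t=4: ...###
......
......
......
......
...##.
...###
t=5: ...#.#
....#.
......
......
......
...#.#
..#...
t=6: ...##.
....#.
......
......
......
......
..##..
t=7: ..#.#.
...##.
......
......
......
......
..###.
t=8: ..#..#
...##.
......
......
......
...#..
..#.#.
t=9: ..#..#
...##.
......
......
......
...#..
..#.#.

0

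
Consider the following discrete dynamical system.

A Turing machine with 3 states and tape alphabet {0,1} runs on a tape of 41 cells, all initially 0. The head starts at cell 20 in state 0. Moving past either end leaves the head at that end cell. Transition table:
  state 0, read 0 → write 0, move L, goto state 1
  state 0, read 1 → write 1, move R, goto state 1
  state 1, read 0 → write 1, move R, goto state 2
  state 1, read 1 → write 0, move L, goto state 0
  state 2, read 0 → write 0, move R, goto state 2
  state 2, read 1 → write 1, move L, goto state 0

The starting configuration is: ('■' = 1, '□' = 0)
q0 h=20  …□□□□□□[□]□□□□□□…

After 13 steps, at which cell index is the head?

k=0  q0 h=20  …□□□□□□[□]□□□□□□…
k=1  q1 h=19  …□□□□□□[□]□□□□□□…
k=2  q2 h=20  …□□□□□■[□]□□□□□□…
k=3  q2 h=21  …□□□□■□[□]□□□□□□…
k=4  q2 h=22  …□□□■□□[□]□□□□□□…
k=5  q2 h=23  …□□■□□□[□]□□□□□□…
k=6  q2 h=24  …□■□□□□[□]□□□□□□…
k=7  q2 h=25  …■□□□□□[□]□□□□□□…
k=8  q2 h=26  …□□□□□□[□]□□□□□□…
k=9  q2 h=27  …□□□□□□[□]□□□□□□…
k=10  q2 h=28  …□□□□□□[□]□□□□□□…
k=11  q2 h=29  …□□□□□□[□]□□□□□□…
k=12  q2 h=30  …□□□□□□[□]□□□□□□…
k=13  q2 h=31  …□□□□□□[□]□□□□□□…

31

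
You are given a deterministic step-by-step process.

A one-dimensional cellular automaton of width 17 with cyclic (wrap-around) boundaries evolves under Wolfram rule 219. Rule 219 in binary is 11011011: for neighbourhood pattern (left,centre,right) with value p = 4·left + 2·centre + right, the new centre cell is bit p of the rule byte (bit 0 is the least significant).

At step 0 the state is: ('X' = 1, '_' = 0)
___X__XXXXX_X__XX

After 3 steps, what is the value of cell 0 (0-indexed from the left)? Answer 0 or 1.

1

0) ___X__XXXXX_X__XX
1) XXX_XXXXXXX__XXXX
2) XXX_XXXXXXXXXXXXX
3) XXX_XXXXXXXXXXXXX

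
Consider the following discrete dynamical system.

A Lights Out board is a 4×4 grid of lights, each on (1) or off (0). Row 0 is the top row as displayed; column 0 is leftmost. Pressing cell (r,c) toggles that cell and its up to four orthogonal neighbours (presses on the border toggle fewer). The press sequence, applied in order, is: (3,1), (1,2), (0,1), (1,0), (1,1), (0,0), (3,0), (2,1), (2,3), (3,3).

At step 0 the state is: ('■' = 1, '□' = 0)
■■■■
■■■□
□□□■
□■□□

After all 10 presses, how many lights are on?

7

k=0  ■■■■
■■■□
□□□■
□■□□
k=1  ■■■■
■■■□
□■□■
■□■□
k=2  ■■□■
■□□■
□■■■
■□■□
k=3  □□■■
■■□■
□■■■
■□■□
k=4  ■□■■
□□□■
■■■■
■□■□
k=5  ■■■■
■■■■
■□■■
■□■□
k=6  □□■■
□■■■
■□■■
■□■□
k=7  □□■■
□■■■
□□■■
□■■□
k=8  □□■■
□□■■
■■□■
□□■□
k=9  □□■■
□□■□
■■■□
□□■■
k=10  □□■■
□□■□
■■■■
□□□□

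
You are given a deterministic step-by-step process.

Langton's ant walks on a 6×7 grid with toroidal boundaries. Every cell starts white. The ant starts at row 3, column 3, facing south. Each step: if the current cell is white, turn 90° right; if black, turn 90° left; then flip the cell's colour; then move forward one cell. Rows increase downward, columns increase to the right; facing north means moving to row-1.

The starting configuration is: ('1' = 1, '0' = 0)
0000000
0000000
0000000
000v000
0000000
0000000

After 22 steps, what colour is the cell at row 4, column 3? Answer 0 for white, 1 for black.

1

[0] 0000000
0000000
0000000
000v000
0000000
0000000
[1] 0000000
0000000
0000000
00<1000
0000000
0000000
[2] 0000000
0000000
00^0000
0011000
0000000
0000000
[3] 0000000
0000000
001>000
0011000
0000000
0000000
[4] 0000000
0000000
0011000
001v000
0000000
0000000
[5] 0000000
0000000
0011000
0010>00
0000000
0000000
[6] 0000000
0000000
0011000
0010100
0000v00
0000000
[7] 0000000
0000000
0011000
0010100
000<100
0000000
[8] 0000000
0000000
0011000
001^100
0001100
0000000
[9] 0000000
0000000
0011000
0011>00
0001100
0000000
[10] 0000000
0000000
0011^00
0011000
0001100
0000000
[11] 0000000
0000000
00111>0
0011000
0001100
0000000
[12] 0000000
0000000
0011110
00110v0
0001100
0000000
[13] 0000000
0000000
0011110
0011<10
0001100
0000000
[14] 0000000
0000000
0011^10
0011110
0001100
0000000
[15] 0000000
0000000
001<010
0011110
0001100
0000000
[16] 0000000
0000000
0010010
001v110
0001100
0000000
[17] 0000000
0000000
0010010
0010>10
0001100
0000000
[18] 0000000
0000000
0010^10
0010010
0001100
0000000
[19] 0000000
0000000
00101>0
0010010
0001100
0000000
[20] 0000000
00000^0
0010100
0010010
0001100
0000000
[21] 0000000
000001>
0010100
0010010
0001100
0000000
[22] 0000000
0000011
001010v
0010010
0001100
0000000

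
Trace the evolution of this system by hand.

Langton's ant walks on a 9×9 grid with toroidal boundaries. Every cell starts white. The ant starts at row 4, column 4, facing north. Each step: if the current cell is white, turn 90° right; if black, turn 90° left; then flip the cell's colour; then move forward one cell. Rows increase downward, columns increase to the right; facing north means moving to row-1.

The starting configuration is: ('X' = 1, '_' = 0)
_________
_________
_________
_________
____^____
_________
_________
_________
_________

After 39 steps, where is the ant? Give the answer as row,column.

7,4

[0] _________
_________
_________
_________
____^____
_________
_________
_________
_________
[1] _________
_________
_________
_________
____X>___
_________
_________
_________
_________
[2] _________
_________
_________
_________
____XX___
_____v___
_________
_________
_________
[3] _________
_________
_________
_________
____XX___
____<X___
_________
_________
_________
[4] _________
_________
_________
_________
____^X___
____XX___
_________
_________
_________
[5] _________
_________
_________
_________
___<_X___
____XX___
_________
_________
_________
[6] _________
_________
_________
___^_____
___X_X___
____XX___
_________
_________
_________
[7] _________
_________
_________
___X>____
___X_X___
____XX___
_________
_________
_________
[8] _________
_________
_________
___XX____
___XvX___
____XX___
_________
_________
_________
[9] _________
_________
_________
___XX____
___<XX___
____XX___
_________
_________
_________
[10] _________
_________
_________
___XX____
____XX___
___vXX___
_________
_________
_________
[11] _________
_________
_________
___XX____
____XX___
__<XXX___
_________
_________
_________
[12] _________
_________
_________
___XX____
__^_XX___
__XXXX___
_________
_________
_________
[13] _________
_________
_________
___XX____
__X>XX___
__XXXX___
_________
_________
_________
[14] _________
_________
_________
___XX____
__XXXX___
__XvXX___
_________
_________
_________
[15] _________
_________
_________
___XX____
__XXXX___
__X_>X___
_________
_________
_________
[16] _________
_________
_________
___XX____
__XX^X___
__X__X___
_________
_________
_________
[17] _________
_________
_________
___XX____
__X<_X___
__X__X___
_________
_________
_________
[18] _________
_________
_________
___XX____
__X__X___
__Xv_X___
_________
_________
_________
[19] _________
_________
_________
___XX____
__X__X___
__<X_X___
_________
_________
_________
[20] _________
_________
_________
___XX____
__X__X___
___X_X___
__v______
_________
_________
[21] _________
_________
_________
___XX____
__X__X___
___X_X___
_<X______
_________
_________
[22] _________
_________
_________
___XX____
__X__X___
_^_X_X___
_XX______
_________
_________
[23] _________
_________
_________
___XX____
__X__X___
_X>X_X___
_XX______
_________
_________
[24] _________
_________
_________
___XX____
__X__X___
_XXX_X___
_Xv______
_________
_________
[25] _________
_________
_________
___XX____
__X__X___
_XXX_X___
_X_>_____
_________
_________
[26] _________
_________
_________
___XX____
__X__X___
_XXX_X___
_X_X_____
___v_____
_________
[27] _________
_________
_________
___XX____
__X__X___
_XXX_X___
_X_X_____
__<X_____
_________
[28] _________
_________
_________
___XX____
__X__X___
_XXX_X___
_X^X_____
__XX_____
_________
[29] _________
_________
_________
___XX____
__X__X___
_XXX_X___
_XX>_____
__XX_____
_________
[30] _________
_________
_________
___XX____
__X__X___
_XX^_X___
_XX______
__XX_____
_________
[31] _________
_________
_________
___XX____
__X__X___
_X<__X___
_XX______
__XX_____
_________
[32] _________
_________
_________
___XX____
__X__X___
_X___X___
_Xv______
__XX_____
_________
[33] _________
_________
_________
___XX____
__X__X___
_X___X___
_X_>_____
__XX_____
_________
[34] _________
_________
_________
___XX____
__X__X___
_X___X___
_X_X_____
__Xv_____
_________
[35] _________
_________
_________
___XX____
__X__X___
_X___X___
_X_X_____
__X_>____
_________
[36] _________
_________
_________
___XX____
__X__X___
_X___X___
_X_X_____
__X_X____
____v____
[37] _________
_________
_________
___XX____
__X__X___
_X___X___
_X_X_____
__X_X____
___<X____
[38] _________
_________
_________
___XX____
__X__X___
_X___X___
_X_X_____
__X^X____
___XX____
[39] _________
_________
_________
___XX____
__X__X___
_X___X___
_X_X_____
__XX>____
___XX____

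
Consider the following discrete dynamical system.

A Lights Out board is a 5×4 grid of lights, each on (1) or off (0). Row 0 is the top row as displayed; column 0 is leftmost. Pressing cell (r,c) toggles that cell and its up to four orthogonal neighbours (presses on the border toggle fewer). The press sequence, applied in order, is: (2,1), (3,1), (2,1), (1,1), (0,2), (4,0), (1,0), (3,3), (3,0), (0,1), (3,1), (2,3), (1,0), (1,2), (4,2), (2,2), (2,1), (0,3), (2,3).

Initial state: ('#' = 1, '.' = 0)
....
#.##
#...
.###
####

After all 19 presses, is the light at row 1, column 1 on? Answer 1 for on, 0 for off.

0

[0] ....
#.##
#...
.###
####
[1] ....
####
.##.
..##
####
[2] ....
####
..#.
##.#
#.##
[3] ....
#.##
##..
#..#
#.##
[4] .#..
.#.#
#...
#..#
#.##
[5] ..##
.###
#...
#..#
#.##
[6] ..##
.###
#...
...#
.###
[7] #.##
#.##
....
...#
.###
[8] #.##
#.##
...#
..#.
.##.
[9] #.##
#.##
#..#
###.
###.
[10] .#.#
####
#..#
###.
###.
[11] .#.#
####
##.#
....
#.#.
[12] .#.#
###.
###.
...#
#.#.
[13] ##.#
..#.
.##.
...#
#.#.
[14] ####
.#.#
.#..
...#
#.#.
[15] ####
.#.#
.#..
..##
##.#
[16] ####
.###
..##
...#
##.#
[17] ####
..##
##.#
.#.#
##.#
[18] ##..
..#.
##.#
.#.#
##.#
[19] ##..
..##
###.
.#..
##.#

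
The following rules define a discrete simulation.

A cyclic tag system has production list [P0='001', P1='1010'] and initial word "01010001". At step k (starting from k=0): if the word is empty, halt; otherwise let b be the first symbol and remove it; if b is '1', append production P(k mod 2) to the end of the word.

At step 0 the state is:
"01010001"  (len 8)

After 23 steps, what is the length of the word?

0) "01010001"  (len 8)
1) "1010001"  (len 7)
2) "0100011010"  (len 10)
3) "100011010"  (len 9)
4) "000110101010"  (len 12)
5) "00110101010"  (len 11)
6) "0110101010"  (len 10)
7) "110101010"  (len 9)
8) "101010101010"  (len 12)
9) "01010101010001"  (len 14)
10) "1010101010001"  (len 13)
11) "010101010001001"  (len 15)
12) "10101010001001"  (len 14)
13) "0101010001001001"  (len 16)
14) "101010001001001"  (len 15)
15) "01010001001001001"  (len 17)
16) "1010001001001001"  (len 16)
17) "010001001001001001"  (len 18)
18) "10001001001001001"  (len 17)
19) "0001001001001001001"  (len 19)
20) "001001001001001001"  (len 18)
21) "01001001001001001"  (len 17)
22) "1001001001001001"  (len 16)
23) "001001001001001001"  (len 18)

18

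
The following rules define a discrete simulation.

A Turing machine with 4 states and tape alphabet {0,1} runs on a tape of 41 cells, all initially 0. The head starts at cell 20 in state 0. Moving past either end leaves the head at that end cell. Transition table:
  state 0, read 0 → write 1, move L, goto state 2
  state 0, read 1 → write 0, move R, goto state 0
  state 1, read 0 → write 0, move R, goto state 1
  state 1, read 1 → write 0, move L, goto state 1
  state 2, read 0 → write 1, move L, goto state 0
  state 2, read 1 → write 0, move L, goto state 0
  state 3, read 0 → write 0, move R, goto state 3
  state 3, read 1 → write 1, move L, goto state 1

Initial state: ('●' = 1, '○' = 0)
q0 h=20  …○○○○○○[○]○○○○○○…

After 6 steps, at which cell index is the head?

14

[0] q0 h=20  …○○○○○○[○]○○○○○○…
[1] q2 h=19  …○○○○○○[○]●○○○○○…
[2] q0 h=18  …○○○○○○[○]●●○○○○…
[3] q2 h=17  …○○○○○○[○]●●●○○○…
[4] q0 h=16  …○○○○○○[○]●●●●○○…
[5] q2 h=15  …○○○○○○[○]●●●●●○…
[6] q0 h=14  …○○○○○○[○]●●●●●●…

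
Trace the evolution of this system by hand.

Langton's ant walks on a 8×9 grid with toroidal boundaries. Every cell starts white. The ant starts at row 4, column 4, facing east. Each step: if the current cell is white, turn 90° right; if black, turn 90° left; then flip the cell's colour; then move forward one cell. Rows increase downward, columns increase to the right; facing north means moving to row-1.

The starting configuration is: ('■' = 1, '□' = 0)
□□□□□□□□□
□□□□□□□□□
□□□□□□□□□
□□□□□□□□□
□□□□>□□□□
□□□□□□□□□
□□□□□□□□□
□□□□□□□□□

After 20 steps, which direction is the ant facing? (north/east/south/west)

west

gen 0: □□□□□□□□□
□□□□□□□□□
□□□□□□□□□
□□□□□□□□□
□□□□>□□□□
□□□□□□□□□
□□□□□□□□□
□□□□□□□□□
gen 1: □□□□□□□□□
□□□□□□□□□
□□□□□□□□□
□□□□□□□□□
□□□□■□□□□
□□□□v□□□□
□□□□□□□□□
□□□□□□□□□
gen 2: □□□□□□□□□
□□□□□□□□□
□□□□□□□□□
□□□□□□□□□
□□□□■□□□□
□□□<■□□□□
□□□□□□□□□
□□□□□□□□□
gen 3: □□□□□□□□□
□□□□□□□□□
□□□□□□□□□
□□□□□□□□□
□□□^■□□□□
□□□■■□□□□
□□□□□□□□□
□□□□□□□□□
gen 4: □□□□□□□□□
□□□□□□□□□
□□□□□□□□□
□□□□□□□□□
□□□■>□□□□
□□□■■□□□□
□□□□□□□□□
□□□□□□□□□
gen 5: □□□□□□□□□
□□□□□□□□□
□□□□□□□□□
□□□□^□□□□
□□□■□□□□□
□□□■■□□□□
□□□□□□□□□
□□□□□□□□□
gen 6: □□□□□□□□□
□□□□□□□□□
□□□□□□□□□
□□□□■>□□□
□□□■□□□□□
□□□■■□□□□
□□□□□□□□□
□□□□□□□□□
gen 7: □□□□□□□□□
□□□□□□□□□
□□□□□□□□□
□□□□■■□□□
□□□■□v□□□
□□□■■□□□□
□□□□□□□□□
□□□□□□□□□
gen 8: □□□□□□□□□
□□□□□□□□□
□□□□□□□□□
□□□□■■□□□
□□□■<■□□□
□□□■■□□□□
□□□□□□□□□
□□□□□□□□□
gen 9: □□□□□□□□□
□□□□□□□□□
□□□□□□□□□
□□□□^■□□□
□□□■■■□□□
□□□■■□□□□
□□□□□□□□□
□□□□□□□□□
gen 10: □□□□□□□□□
□□□□□□□□□
□□□□□□□□□
□□□<□■□□□
□□□■■■□□□
□□□■■□□□□
□□□□□□□□□
□□□□□□□□□
gen 11: □□□□□□□□□
□□□□□□□□□
□□□^□□□□□
□□□■□■□□□
□□□■■■□□□
□□□■■□□□□
□□□□□□□□□
□□□□□□□□□
gen 12: □□□□□□□□□
□□□□□□□□□
□□□■>□□□□
□□□■□■□□□
□□□■■■□□□
□□□■■□□□□
□□□□□□□□□
□□□□□□□□□
gen 13: □□□□□□□□□
□□□□□□□□□
□□□■■□□□□
□□□■v■□□□
□□□■■■□□□
□□□■■□□□□
□□□□□□□□□
□□□□□□□□□
gen 14: □□□□□□□□□
□□□□□□□□□
□□□■■□□□□
□□□<■■□□□
□□□■■■□□□
□□□■■□□□□
□□□□□□□□□
□□□□□□□□□
gen 15: □□□□□□□□□
□□□□□□□□□
□□□■■□□□□
□□□□■■□□□
□□□v■■□□□
□□□■■□□□□
□□□□□□□□□
□□□□□□□□□
gen 16: □□□□□□□□□
□□□□□□□□□
□□□■■□□□□
□□□□■■□□□
□□□□>■□□□
□□□■■□□□□
□□□□□□□□□
□□□□□□□□□
gen 17: □□□□□□□□□
□□□□□□□□□
□□□■■□□□□
□□□□^■□□□
□□□□□■□□□
□□□■■□□□□
□□□□□□□□□
□□□□□□□□□
gen 18: □□□□□□□□□
□□□□□□□□□
□□□■■□□□□
□□□<□■□□□
□□□□□■□□□
□□□■■□□□□
□□□□□□□□□
□□□□□□□□□
gen 19: □□□□□□□□□
□□□□□□□□□
□□□^■□□□□
□□□■□■□□□
□□□□□■□□□
□□□■■□□□□
□□□□□□□□□
□□□□□□□□□
gen 20: □□□□□□□□□
□□□□□□□□□
□□<□■□□□□
□□□■□■□□□
□□□□□■□□□
□□□■■□□□□
□□□□□□□□□
□□□□□□□□□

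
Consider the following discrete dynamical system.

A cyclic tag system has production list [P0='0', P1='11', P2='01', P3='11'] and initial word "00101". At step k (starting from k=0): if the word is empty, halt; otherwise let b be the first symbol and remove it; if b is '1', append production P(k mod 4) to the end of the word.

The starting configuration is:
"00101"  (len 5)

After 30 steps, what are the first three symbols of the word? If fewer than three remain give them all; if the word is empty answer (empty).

110

gen 0: "00101"  (len 5)
gen 1: "0101"  (len 4)
gen 2: "101"  (len 3)
gen 3: "0101"  (len 4)
gen 4: "101"  (len 3)
gen 5: "010"  (len 3)
gen 6: "10"  (len 2)
gen 7: "001"  (len 3)
gen 8: "01"  (len 2)
gen 9: "1"  (len 1)
gen 10: "11"  (len 2)
gen 11: "101"  (len 3)
gen 12: "0111"  (len 4)
gen 13: "111"  (len 3)
gen 14: "1111"  (len 4)
gen 15: "11101"  (len 5)
gen 16: "110111"  (len 6)
gen 17: "101110"  (len 6)
gen 18: "0111011"  (len 7)
gen 19: "111011"  (len 6)
gen 20: "1101111"  (len 7)
gen 21: "1011110"  (len 7)
gen 22: "01111011"  (len 8)
gen 23: "1111011"  (len 7)
gen 24: "11101111"  (len 8)
gen 25: "11011110"  (len 8)
gen 26: "101111011"  (len 9)
gen 27: "0111101101"  (len 10)
gen 28: "111101101"  (len 9)
gen 29: "111011010"  (len 9)
gen 30: "1101101011"  (len 10)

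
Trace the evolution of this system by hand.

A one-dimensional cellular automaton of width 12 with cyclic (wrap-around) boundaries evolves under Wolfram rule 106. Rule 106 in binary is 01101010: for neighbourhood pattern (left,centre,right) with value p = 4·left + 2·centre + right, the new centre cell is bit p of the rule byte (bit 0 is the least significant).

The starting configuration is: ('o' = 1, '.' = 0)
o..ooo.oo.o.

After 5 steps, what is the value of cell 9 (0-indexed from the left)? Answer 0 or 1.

1

0) o..ooo.oo.o.
1) ..oo.ooooo.o
2) .ooooo...oo.
3) oo...o..ooo.
4) oo..o..oo.oo
5) .o.o..ooooo.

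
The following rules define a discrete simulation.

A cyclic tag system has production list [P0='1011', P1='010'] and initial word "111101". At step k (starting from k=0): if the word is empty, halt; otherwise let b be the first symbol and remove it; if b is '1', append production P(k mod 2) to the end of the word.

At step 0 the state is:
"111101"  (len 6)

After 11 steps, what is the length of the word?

t=0: "111101"  (len 6)
t=1: "111011011"  (len 9)
t=2: "11011011010"  (len 11)
t=3: "10110110101011"  (len 14)
t=4: "0110110101011010"  (len 16)
t=5: "110110101011010"  (len 15)
t=6: "10110101011010010"  (len 17)
t=7: "01101010110100101011"  (len 20)
t=8: "1101010110100101011"  (len 19)
t=9: "1010101101001010111011"  (len 22)
t=10: "010101101001010111011010"  (len 24)
t=11: "10101101001010111011010"  (len 23)

23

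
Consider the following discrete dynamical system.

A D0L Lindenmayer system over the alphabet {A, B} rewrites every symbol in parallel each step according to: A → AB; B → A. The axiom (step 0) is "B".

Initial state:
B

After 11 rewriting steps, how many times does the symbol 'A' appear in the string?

89

step 0: B
step 1: A
step 2: AB
step 3: ABA
step 4: ABAAB
step 5: ABAABABA
step 6: ABAABABAABAAB
step 7: ABAABABAABAABABAABABA
step 8: ABAABABAABAABABAABABAABAABABAABAAB
step 9: ABAABABAABAABABAABABAABAABABAABAABABAABABAABAABABAABABA
step 10: ABAABABAABAABABAABABAABAABABAABAABABAABABAABAABABAABABAABAABABAABAABABAABABAABAABABAABAAB
step 11: ABAABABAABAABABAABABAABAABABAABAABABAABABAABAABABAABABAABA…AABABAABABAABAABABAABABAABAABABAABAABABAABABAABAABABAABABA  (len 144)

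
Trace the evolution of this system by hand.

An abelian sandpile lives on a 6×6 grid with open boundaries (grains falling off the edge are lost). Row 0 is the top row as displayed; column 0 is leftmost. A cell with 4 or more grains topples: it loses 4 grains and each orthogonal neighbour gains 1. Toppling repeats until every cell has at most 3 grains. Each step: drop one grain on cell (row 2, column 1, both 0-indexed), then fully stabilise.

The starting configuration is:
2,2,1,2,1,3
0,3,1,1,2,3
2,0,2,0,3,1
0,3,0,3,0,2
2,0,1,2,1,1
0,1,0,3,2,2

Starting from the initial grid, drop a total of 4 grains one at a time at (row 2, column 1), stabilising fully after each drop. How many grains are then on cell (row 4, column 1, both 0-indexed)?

1

[0] 2,2,1,2,1,3
0,3,1,1,2,3
2,0,2,0,3,1
0,3,0,3,0,2
2,0,1,2,1,1
0,1,0,3,2,2
[1] 2,2,1,2,1,3
0,3,1,1,2,3
2,1,2,0,3,1
0,3,0,3,0,2
2,0,1,2,1,1
0,1,0,3,2,2
[2] 2,2,1,2,1,3
0,3,1,1,2,3
2,2,2,0,3,1
0,3,0,3,0,2
2,0,1,2,1,1
0,1,0,3,2,2
[3] 2,2,1,2,1,3
0,3,1,1,2,3
2,3,2,0,3,1
0,3,0,3,0,2
2,0,1,2,1,1
0,1,0,3,2,2
[4] 2,3,1,2,1,3
1,0,2,1,2,3
3,2,3,0,3,1
1,0,1,3,0,2
2,1,1,2,1,1
0,1,0,3,2,2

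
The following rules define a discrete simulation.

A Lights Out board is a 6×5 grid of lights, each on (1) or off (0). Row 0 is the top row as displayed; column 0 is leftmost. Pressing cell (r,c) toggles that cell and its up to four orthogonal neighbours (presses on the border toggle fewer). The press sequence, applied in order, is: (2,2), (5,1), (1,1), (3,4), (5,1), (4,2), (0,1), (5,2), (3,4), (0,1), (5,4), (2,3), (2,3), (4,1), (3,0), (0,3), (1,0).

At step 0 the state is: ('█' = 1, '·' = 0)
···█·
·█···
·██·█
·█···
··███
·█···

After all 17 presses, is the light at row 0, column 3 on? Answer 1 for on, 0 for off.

0

[0] ···█·
·█···
·██·█
·█···
··███
·█···
[1] ···█·
·██··
···██
·██··
··███
·█···
[2] ···█·
·██··
···██
·██··
·████
█·█··
[3] ·█·█·
█····
·█·██
·██··
·████
█·█··
[4] ·█·█·
█····
·█·█·
·████
·███·
█·█··
[5] ·█·█·
█····
·█·█·
·████
··██·
·█···
[6] ·█·█·
█····
·█·█·
·█·██
·█···
·██··
[7] █·██·
██···
·█·█·
·█·██
·█···
·██··
[8] █·██·
██···
·█·█·
·█·██
·██··
···█·
[9] █·██·
██···
·█·██
·█···
·██·█
···█·
[10] ·█·█·
█····
·█·██
·█···
·██·█
···█·
[11] ·█·█·
█····
·█·██
·█···
·██··
····█
[12] ·█·█·
█··█·
·██··
·█·█·
·██··
····█
[13] ·█·█·
█····
·█·██
·█···
·██··
····█
[14] ·█·█·
█····
·█·██
·····
█····
·█··█
[15] ·█·█·
█····
██·██
██···
·····
·█··█
[16] ·██·█
█··█·
██·██
██···
·····
·█··█
[17] ███·█
·█·█·
·█·██
██···
·····
·█··█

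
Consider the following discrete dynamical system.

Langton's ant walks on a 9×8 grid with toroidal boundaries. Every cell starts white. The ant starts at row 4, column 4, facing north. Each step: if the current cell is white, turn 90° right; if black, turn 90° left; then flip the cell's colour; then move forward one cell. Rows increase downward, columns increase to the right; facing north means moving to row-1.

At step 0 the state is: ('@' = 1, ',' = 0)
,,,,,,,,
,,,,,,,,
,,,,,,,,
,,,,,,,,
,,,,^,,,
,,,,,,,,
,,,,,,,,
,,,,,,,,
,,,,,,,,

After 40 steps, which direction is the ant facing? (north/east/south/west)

[0] ,,,,,,,,
,,,,,,,,
,,,,,,,,
,,,,,,,,
,,,,^,,,
,,,,,,,,
,,,,,,,,
,,,,,,,,
,,,,,,,,
[1] ,,,,,,,,
,,,,,,,,
,,,,,,,,
,,,,,,,,
,,,,@>,,
,,,,,,,,
,,,,,,,,
,,,,,,,,
,,,,,,,,
[2] ,,,,,,,,
,,,,,,,,
,,,,,,,,
,,,,,,,,
,,,,@@,,
,,,,,v,,
,,,,,,,,
,,,,,,,,
,,,,,,,,
[3] ,,,,,,,,
,,,,,,,,
,,,,,,,,
,,,,,,,,
,,,,@@,,
,,,,<@,,
,,,,,,,,
,,,,,,,,
,,,,,,,,
[4] ,,,,,,,,
,,,,,,,,
,,,,,,,,
,,,,,,,,
,,,,^@,,
,,,,@@,,
,,,,,,,,
,,,,,,,,
,,,,,,,,
[5] ,,,,,,,,
,,,,,,,,
,,,,,,,,
,,,,,,,,
,,,<,@,,
,,,,@@,,
,,,,,,,,
,,,,,,,,
,,,,,,,,
[6] ,,,,,,,,
,,,,,,,,
,,,,,,,,
,,,^,,,,
,,,@,@,,
,,,,@@,,
,,,,,,,,
,,,,,,,,
,,,,,,,,
[7] ,,,,,,,,
,,,,,,,,
,,,,,,,,
,,,@>,,,
,,,@,@,,
,,,,@@,,
,,,,,,,,
,,,,,,,,
,,,,,,,,
[8] ,,,,,,,,
,,,,,,,,
,,,,,,,,
,,,@@,,,
,,,@v@,,
,,,,@@,,
,,,,,,,,
,,,,,,,,
,,,,,,,,
[9] ,,,,,,,,
,,,,,,,,
,,,,,,,,
,,,@@,,,
,,,<@@,,
,,,,@@,,
,,,,,,,,
,,,,,,,,
,,,,,,,,
[10] ,,,,,,,,
,,,,,,,,
,,,,,,,,
,,,@@,,,
,,,,@@,,
,,,v@@,,
,,,,,,,,
,,,,,,,,
,,,,,,,,
[11] ,,,,,,,,
,,,,,,,,
,,,,,,,,
,,,@@,,,
,,,,@@,,
,,<@@@,,
,,,,,,,,
,,,,,,,,
,,,,,,,,
[12] ,,,,,,,,
,,,,,,,,
,,,,,,,,
,,,@@,,,
,,^,@@,,
,,@@@@,,
,,,,,,,,
,,,,,,,,
,,,,,,,,
[13] ,,,,,,,,
,,,,,,,,
,,,,,,,,
,,,@@,,,
,,@>@@,,
,,@@@@,,
,,,,,,,,
,,,,,,,,
,,,,,,,,
[14] ,,,,,,,,
,,,,,,,,
,,,,,,,,
,,,@@,,,
,,@@@@,,
,,@v@@,,
,,,,,,,,
,,,,,,,,
,,,,,,,,
[15] ,,,,,,,,
,,,,,,,,
,,,,,,,,
,,,@@,,,
,,@@@@,,
,,@,>@,,
,,,,,,,,
,,,,,,,,
,,,,,,,,
[16] ,,,,,,,,
,,,,,,,,
,,,,,,,,
,,,@@,,,
,,@@^@,,
,,@,,@,,
,,,,,,,,
,,,,,,,,
,,,,,,,,
[17] ,,,,,,,,
,,,,,,,,
,,,,,,,,
,,,@@,,,
,,@<,@,,
,,@,,@,,
,,,,,,,,
,,,,,,,,
,,,,,,,,
[18] ,,,,,,,,
,,,,,,,,
,,,,,,,,
,,,@@,,,
,,@,,@,,
,,@v,@,,
,,,,,,,,
,,,,,,,,
,,,,,,,,
[19] ,,,,,,,,
,,,,,,,,
,,,,,,,,
,,,@@,,,
,,@,,@,,
,,<@,@,,
,,,,,,,,
,,,,,,,,
,,,,,,,,
[20] ,,,,,,,,
,,,,,,,,
,,,,,,,,
,,,@@,,,
,,@,,@,,
,,,@,@,,
,,v,,,,,
,,,,,,,,
,,,,,,,,
[21] ,,,,,,,,
,,,,,,,,
,,,,,,,,
,,,@@,,,
,,@,,@,,
,,,@,@,,
,<@,,,,,
,,,,,,,,
,,,,,,,,
[22] ,,,,,,,,
,,,,,,,,
,,,,,,,,
,,,@@,,,
,,@,,@,,
,^,@,@,,
,@@,,,,,
,,,,,,,,
,,,,,,,,
[23] ,,,,,,,,
,,,,,,,,
,,,,,,,,
,,,@@,,,
,,@,,@,,
,@>@,@,,
,@@,,,,,
,,,,,,,,
,,,,,,,,
[24] ,,,,,,,,
,,,,,,,,
,,,,,,,,
,,,@@,,,
,,@,,@,,
,@@@,@,,
,@v,,,,,
,,,,,,,,
,,,,,,,,
[25] ,,,,,,,,
,,,,,,,,
,,,,,,,,
,,,@@,,,
,,@,,@,,
,@@@,@,,
,@,>,,,,
,,,,,,,,
,,,,,,,,
[26] ,,,,,,,,
,,,,,,,,
,,,,,,,,
,,,@@,,,
,,@,,@,,
,@@@,@,,
,@,@,,,,
,,,v,,,,
,,,,,,,,
[27] ,,,,,,,,
,,,,,,,,
,,,,,,,,
,,,@@,,,
,,@,,@,,
,@@@,@,,
,@,@,,,,
,,<@,,,,
,,,,,,,,
[28] ,,,,,,,,
,,,,,,,,
,,,,,,,,
,,,@@,,,
,,@,,@,,
,@@@,@,,
,@^@,,,,
,,@@,,,,
,,,,,,,,
[29] ,,,,,,,,
,,,,,,,,
,,,,,,,,
,,,@@,,,
,,@,,@,,
,@@@,@,,
,@@>,,,,
,,@@,,,,
,,,,,,,,
[30] ,,,,,,,,
,,,,,,,,
,,,,,,,,
,,,@@,,,
,,@,,@,,
,@@^,@,,
,@@,,,,,
,,@@,,,,
,,,,,,,,
[31] ,,,,,,,,
,,,,,,,,
,,,,,,,,
,,,@@,,,
,,@,,@,,
,@<,,@,,
,@@,,,,,
,,@@,,,,
,,,,,,,,
[32] ,,,,,,,,
,,,,,,,,
,,,,,,,,
,,,@@,,,
,,@,,@,,
,@,,,@,,
,@v,,,,,
,,@@,,,,
,,,,,,,,
[33] ,,,,,,,,
,,,,,,,,
,,,,,,,,
,,,@@,,,
,,@,,@,,
,@,,,@,,
,@,>,,,,
,,@@,,,,
,,,,,,,,
[34] ,,,,,,,,
,,,,,,,,
,,,,,,,,
,,,@@,,,
,,@,,@,,
,@,,,@,,
,@,@,,,,
,,@v,,,,
,,,,,,,,
[35] ,,,,,,,,
,,,,,,,,
,,,,,,,,
,,,@@,,,
,,@,,@,,
,@,,,@,,
,@,@,,,,
,,@,>,,,
,,,,,,,,
[36] ,,,,,,,,
,,,,,,,,
,,,,,,,,
,,,@@,,,
,,@,,@,,
,@,,,@,,
,@,@,,,,
,,@,@,,,
,,,,v,,,
[37] ,,,,,,,,
,,,,,,,,
,,,,,,,,
,,,@@,,,
,,@,,@,,
,@,,,@,,
,@,@,,,,
,,@,@,,,
,,,<@,,,
[38] ,,,,,,,,
,,,,,,,,
,,,,,,,,
,,,@@,,,
,,@,,@,,
,@,,,@,,
,@,@,,,,
,,@^@,,,
,,,@@,,,
[39] ,,,,,,,,
,,,,,,,,
,,,,,,,,
,,,@@,,,
,,@,,@,,
,@,,,@,,
,@,@,,,,
,,@@>,,,
,,,@@,,,
[40] ,,,,,,,,
,,,,,,,,
,,,,,,,,
,,,@@,,,
,,@,,@,,
,@,,,@,,
,@,@^,,,
,,@@,,,,
,,,@@,,,

north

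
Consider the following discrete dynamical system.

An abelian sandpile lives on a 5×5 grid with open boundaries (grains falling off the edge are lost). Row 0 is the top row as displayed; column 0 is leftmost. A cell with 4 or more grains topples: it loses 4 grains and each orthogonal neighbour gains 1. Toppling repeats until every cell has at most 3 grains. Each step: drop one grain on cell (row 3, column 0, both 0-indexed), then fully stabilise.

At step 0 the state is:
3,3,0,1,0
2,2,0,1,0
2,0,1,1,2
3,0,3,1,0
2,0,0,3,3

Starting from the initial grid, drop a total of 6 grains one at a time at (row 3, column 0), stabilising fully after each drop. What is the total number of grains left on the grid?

step 0: 3,3,0,1,0
2,2,0,1,0
2,0,1,1,2
3,0,3,1,0
2,0,0,3,3
step 1: 3,3,0,1,0
2,2,0,1,0
3,0,1,1,2
0,1,3,1,0
3,0,0,3,3
step 2: 3,3,0,1,0
2,2,0,1,0
3,0,1,1,2
1,1,3,1,0
3,0,0,3,3
step 3: 3,3,0,1,0
2,2,0,1,0
3,0,1,1,2
2,1,3,1,0
3,0,0,3,3
step 4: 3,3,0,1,0
2,2,0,1,0
3,0,1,1,2
3,1,3,1,0
3,0,0,3,3
step 5: 3,3,0,1,0
3,2,0,1,0
0,1,1,1,2
2,2,3,1,0
0,1,0,3,3
step 6: 3,3,0,1,0
3,2,0,1,0
0,1,1,1,2
3,2,3,1,0
0,1,0,3,3

34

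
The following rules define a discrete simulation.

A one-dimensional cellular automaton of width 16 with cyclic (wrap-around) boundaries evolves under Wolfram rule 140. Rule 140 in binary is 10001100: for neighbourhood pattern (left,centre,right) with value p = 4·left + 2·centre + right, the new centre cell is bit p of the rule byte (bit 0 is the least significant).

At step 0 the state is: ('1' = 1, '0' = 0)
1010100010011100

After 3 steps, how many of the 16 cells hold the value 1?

5

gen 0: 1010100010011100
gen 1: 1010100010011000
gen 2: 1010100010010000
gen 3: 1010100010010000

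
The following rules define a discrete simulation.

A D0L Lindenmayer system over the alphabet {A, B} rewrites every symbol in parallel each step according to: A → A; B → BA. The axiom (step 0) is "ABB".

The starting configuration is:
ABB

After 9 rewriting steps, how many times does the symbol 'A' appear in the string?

19

[0] ABB
[1] ABABA
[2] ABAABAA
[3] ABAAABAAA
[4] ABAAAABAAAA
[5] ABAAAAABAAAAA
[6] ABAAAAAABAAAAAA
[7] ABAAAAAAABAAAAAAA
[8] ABAAAAAAAABAAAAAAAA
[9] ABAAAAAAAAABAAAAAAAAA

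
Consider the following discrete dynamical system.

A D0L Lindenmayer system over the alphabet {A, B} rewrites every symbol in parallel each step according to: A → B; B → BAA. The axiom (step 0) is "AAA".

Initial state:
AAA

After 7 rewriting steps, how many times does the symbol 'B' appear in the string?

129

t=0: AAA
t=1: BBB
t=2: BAABAABAA
t=3: BAABBBAABBBAABB
t=4: BAABBBAABAABAABBBAABAABAABBBAABAA
t=5: BAABBBAABAABAABBBAABBBAABBBAABAABAABBBAABBBAABBBAABAABAABBBAABB
t=6: BAABBBAABAABAABBBAABBBAABBBAABAABAABBBAABAABAABBBAABAABAAB…ABAABAABBBAABAABAABBBAABAABAABBBAABBBAABBBAABAABAABBBAABAA  (len 129)
t=7: BAABBBAABAABAABBBAABBBAABBBAABAABAABBBAABAABAABBBAABAABAAB…AABAABAABBBAABAABAABBBAABAABAABBBAABBBAABBBAABAABAABBBAABB  (len 255)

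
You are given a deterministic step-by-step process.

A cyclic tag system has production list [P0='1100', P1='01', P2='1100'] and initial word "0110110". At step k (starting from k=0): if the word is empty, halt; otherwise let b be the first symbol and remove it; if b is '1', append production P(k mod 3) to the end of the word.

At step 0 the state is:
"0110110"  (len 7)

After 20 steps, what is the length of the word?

k=0  "0110110"  (len 7)
k=1  "110110"  (len 6)
k=2  "1011001"  (len 7)
k=3  "0110011100"  (len 10)
k=4  "110011100"  (len 9)
k=5  "1001110001"  (len 10)
k=6  "0011100011100"  (len 13)
k=7  "011100011100"  (len 12)
k=8  "11100011100"  (len 11)
k=9  "11000111001100"  (len 14)
k=10  "10001110011001100"  (len 17)
k=11  "000111001100110001"  (len 18)
k=12  "00111001100110001"  (len 17)
k=13  "0111001100110001"  (len 16)
k=14  "111001100110001"  (len 15)
k=15  "110011001100011100"  (len 18)
k=16  "100110011000111001100"  (len 21)
k=17  "0011001100011100110001"  (len 22)
k=18  "011001100011100110001"  (len 21)
k=19  "11001100011100110001"  (len 20)
k=20  "100110001110011000101"  (len 21)

21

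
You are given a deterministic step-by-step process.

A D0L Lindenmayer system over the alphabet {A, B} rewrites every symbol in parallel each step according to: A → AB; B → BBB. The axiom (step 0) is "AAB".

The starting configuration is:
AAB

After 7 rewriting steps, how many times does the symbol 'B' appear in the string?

4373

0) AAB
1) ABABBBB
2) ABBBBABBBBBBBBBBBBB
3) ABBBBBBBBBBBBBABBBBBBBBBBBBBBBBBBBBBBBBBBBBBBBBBBBBBBBB
4) ABBBBBBBBBBBBBBBBBBBBBBBBBBBBBBBBBBBBBBBBABBBBBBBBBBBBBBBB…BBBBBBBBBBBBBBBBBBBBBBBBBBBBBBBBBBBBBBBBBBBBBBBBBBBBBBBBBB  (len 163)
5) ABBBBBBBBBBBBBBBBBBBBBBBBBBBBBBBBBBBBBBBBBBBBBBBBBBBBBBBBB…BBBBBBBBBBBBBBBBBBBBBBBBBBBBBBBBBBBBBBBBBBBBBBBBBBBBBBBBBB  (len 487)
6) ABBBBBBBBBBBBBBBBBBBBBBBBBBBBBBBBBBBBBBBBBBBBBBBBBBBBBBBBB…BBBBBBBBBBBBBBBBBBBBBBBBBBBBBBBBBBBBBBBBBBBBBBBBBBBBBBBBBB  (len 1459)
7) ABBBBBBBBBBBBBBBBBBBBBBBBBBBBBBBBBBBBBBBBBBBBBBBBBBBBBBBBB…BBBBBBBBBBBBBBBBBBBBBBBBBBBBBBBBBBBBBBBBBBBBBBBBBBBBBBBBBB  (len 4375)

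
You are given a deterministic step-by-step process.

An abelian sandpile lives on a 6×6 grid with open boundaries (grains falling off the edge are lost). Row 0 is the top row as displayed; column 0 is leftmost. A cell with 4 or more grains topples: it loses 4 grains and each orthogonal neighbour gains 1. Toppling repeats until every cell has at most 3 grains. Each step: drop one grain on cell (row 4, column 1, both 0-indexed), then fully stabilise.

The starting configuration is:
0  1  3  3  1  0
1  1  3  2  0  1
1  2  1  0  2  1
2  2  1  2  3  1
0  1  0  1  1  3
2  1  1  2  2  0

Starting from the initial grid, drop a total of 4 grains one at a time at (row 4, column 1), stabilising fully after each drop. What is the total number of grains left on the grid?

gen 0: 0  1  3  3  1  0
1  1  3  2  0  1
1  2  1  0  2  1
2  2  1  2  3  1
0  1  0  1  1  3
2  1  1  2  2  0
gen 1: 0  1  3  3  1  0
1  1  3  2  0  1
1  2  1  0  2  1
2  2  1  2  3  1
0  2  0  1  1  3
2  1  1  2  2  0
gen 2: 0  1  3  3  1  0
1  1  3  2  0  1
1  2  1  0  2  1
2  2  1  2  3  1
0  3  0  1  1  3
2  1  1  2  2  0
gen 3: 0  1  3  3  1  0
1  1  3  2  0  1
1  2  1  0  2  1
2  3  1  2  3  1
1  0  1  1  1  3
2  2  1  2  2  0
gen 4: 0  1  3  3  1  0
1  1  3  2  0  1
1  2  1  0  2  1
2  3  1  2  3  1
1  1  1  1  1  3
2  2  1  2  2  0

52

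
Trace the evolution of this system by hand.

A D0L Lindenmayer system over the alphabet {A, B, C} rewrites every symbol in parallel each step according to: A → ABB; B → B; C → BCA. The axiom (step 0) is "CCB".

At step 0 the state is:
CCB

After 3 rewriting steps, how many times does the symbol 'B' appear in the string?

19

[0] CCB
[1] BCABCAB
[2] BBCAABBBBCAABBB
[3] BBBCAABBABBBBBBBCAABBABBBBB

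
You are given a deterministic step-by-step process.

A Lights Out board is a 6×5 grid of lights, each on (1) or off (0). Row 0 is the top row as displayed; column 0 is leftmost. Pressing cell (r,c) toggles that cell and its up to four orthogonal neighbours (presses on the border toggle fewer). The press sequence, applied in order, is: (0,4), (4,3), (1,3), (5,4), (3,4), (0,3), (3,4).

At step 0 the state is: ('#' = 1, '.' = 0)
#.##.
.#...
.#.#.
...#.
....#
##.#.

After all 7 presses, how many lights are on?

11

[0] #.##.
.#...
.#.#.
...#.
....#
##.#.
[1] #.#.#
.#..#
.#.#.
...#.
....#
##.#.
[2] #.#.#
.#..#
.#.#.
.....
..##.
##...
[3] #.###
.###.
.#...
.....
..##.
##...
[4] #.###
.###.
.#...
.....
..###
##.##
[5] #.###
.###.
.#..#
...##
..##.
##.##
[6] #....
.##..
.#..#
...##
..##.
##.##
[7] #....
.##..
.#...
.....
..###
##.##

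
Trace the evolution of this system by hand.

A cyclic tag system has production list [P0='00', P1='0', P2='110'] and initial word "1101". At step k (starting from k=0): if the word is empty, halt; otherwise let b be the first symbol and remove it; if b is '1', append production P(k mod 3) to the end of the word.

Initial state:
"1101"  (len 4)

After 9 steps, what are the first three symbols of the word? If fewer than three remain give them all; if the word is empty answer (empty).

[0] "1101"  (len 4)
[1] "10100"  (len 5)
[2] "01000"  (len 5)
[3] "1000"  (len 4)
[4] "00000"  (len 5)
[5] "0000"  (len 4)
[6] "000"  (len 3)
[7] "00"  (len 2)
[8] "0"  (len 1)
[9] (halted — word empty)

(empty)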